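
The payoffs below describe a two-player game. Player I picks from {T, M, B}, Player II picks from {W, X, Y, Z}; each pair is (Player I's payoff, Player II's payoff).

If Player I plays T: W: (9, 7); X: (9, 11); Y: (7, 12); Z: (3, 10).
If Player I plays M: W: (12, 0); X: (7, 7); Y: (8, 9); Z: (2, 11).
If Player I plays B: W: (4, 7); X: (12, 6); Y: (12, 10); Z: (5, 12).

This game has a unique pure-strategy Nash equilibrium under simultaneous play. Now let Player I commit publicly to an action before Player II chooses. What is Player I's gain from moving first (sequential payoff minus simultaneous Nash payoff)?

2

Solve by backward induction (Player I leads).
- T: Player II compares 7, 11, 12, 10 and picks Y; Player I would get 7.
- M: Player II compares 0, 7, 9, 11 and picks Z; Player I would get 2.
- B: Player II compares 7, 6, 10, 12 and picks Z; Player I would get 5.
Player I's induced payoffs are 7, 2, 5, so Player I commits to T. Subgame-perfect outcome: (T, Y) with payoffs (7, 12).
Under simultaneous play:
Player I's best replies: W→M; X→B; Y→B; Z→B.
Player II's best replies: T→Y; M→Z; B→Z.
Only (B, Z) has each player best-responding; Nash payoffs (5, 12).
Player I's commitment gain: 7 − 5 = 2.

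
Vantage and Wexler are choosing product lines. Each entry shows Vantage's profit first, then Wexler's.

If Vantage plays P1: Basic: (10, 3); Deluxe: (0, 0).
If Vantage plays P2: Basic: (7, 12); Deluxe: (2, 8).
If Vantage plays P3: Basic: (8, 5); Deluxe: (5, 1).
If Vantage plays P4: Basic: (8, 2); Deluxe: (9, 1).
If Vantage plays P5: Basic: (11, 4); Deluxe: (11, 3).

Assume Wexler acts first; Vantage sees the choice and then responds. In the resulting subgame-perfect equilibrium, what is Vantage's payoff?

11

Backward induction with Wexler moving first.
- Basic → Vantage plays P5 (best of 10, 7, 8, 8, 11); Wexler gets 4.
- Deluxe → Vantage plays P5 (best of 0, 2, 5, 9, 11); Wexler gets 3.
Among 4, 3, the best is 4 at Basic. Subgame-perfect outcome: (P5, Basic) with payoffs (11, 4).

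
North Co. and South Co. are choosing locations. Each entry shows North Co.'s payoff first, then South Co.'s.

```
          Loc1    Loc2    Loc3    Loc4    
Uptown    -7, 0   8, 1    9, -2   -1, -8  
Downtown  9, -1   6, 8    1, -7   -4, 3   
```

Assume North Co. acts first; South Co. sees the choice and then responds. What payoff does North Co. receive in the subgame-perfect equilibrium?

Work backward from South Co.'s decision.
- Uptown: South Co. compares 0, 1, -2, -8 and picks Loc2; North Co. would get 8.
- Downtown: South Co. compares -1, 8, -7, 3 and picks Loc2; North Co. would get 6.
Among 8, 6, the best is 8 at Uptown. Subgame-perfect outcome: (Uptown, Loc2) with payoffs (8, 1).

8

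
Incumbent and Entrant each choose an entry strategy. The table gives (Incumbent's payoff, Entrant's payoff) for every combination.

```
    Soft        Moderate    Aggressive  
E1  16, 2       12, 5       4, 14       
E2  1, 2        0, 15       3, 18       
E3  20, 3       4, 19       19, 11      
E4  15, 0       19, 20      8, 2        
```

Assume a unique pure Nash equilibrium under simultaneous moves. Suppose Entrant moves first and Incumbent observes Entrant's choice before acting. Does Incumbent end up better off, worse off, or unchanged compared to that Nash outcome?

unchanged

Incumbent best-responds to each possible Entrant move:
- Soft: BR = E3, leader payoff 3.
- Moderate: BR = E4, leader payoff 20.
- Aggressive: BR = E3, leader payoff 11.
Entrant's induced payoffs are 3, 20, 11, so Entrant commits to Moderate. Subgame-perfect outcome: (E4, Moderate) with payoffs (19, 20).
Now find the simultaneous Nash equilibrium.
Incumbent's best replies: Soft→E3; Moderate→E4; Aggressive→E3.
Entrant's best replies: E1→Aggressive; E2→Aggressive; E3→Moderate; E4→Moderate.
The unique mutual best reply is (E4, Moderate), giving (19, 20).
Incumbent earns 19 sequentially versus 19 at the Nash outcome: unchanged.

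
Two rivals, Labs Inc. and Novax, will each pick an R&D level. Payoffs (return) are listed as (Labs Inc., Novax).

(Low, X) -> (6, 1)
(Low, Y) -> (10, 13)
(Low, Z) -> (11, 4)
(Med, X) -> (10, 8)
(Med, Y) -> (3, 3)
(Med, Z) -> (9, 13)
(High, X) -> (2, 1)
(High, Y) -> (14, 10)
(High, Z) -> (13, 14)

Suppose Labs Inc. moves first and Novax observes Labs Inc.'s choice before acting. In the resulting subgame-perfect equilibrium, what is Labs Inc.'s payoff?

Work backward from Novax's decision.
- Low: BR = Y, leader payoff 10.
- Med: BR = Z, leader payoff 9.
- High: BR = Z, leader payoff 13.
Maximizing over 10, 9, 13, Labs Inc. chooses High. Subgame-perfect outcome: (High, Z) with payoffs (13, 14).

13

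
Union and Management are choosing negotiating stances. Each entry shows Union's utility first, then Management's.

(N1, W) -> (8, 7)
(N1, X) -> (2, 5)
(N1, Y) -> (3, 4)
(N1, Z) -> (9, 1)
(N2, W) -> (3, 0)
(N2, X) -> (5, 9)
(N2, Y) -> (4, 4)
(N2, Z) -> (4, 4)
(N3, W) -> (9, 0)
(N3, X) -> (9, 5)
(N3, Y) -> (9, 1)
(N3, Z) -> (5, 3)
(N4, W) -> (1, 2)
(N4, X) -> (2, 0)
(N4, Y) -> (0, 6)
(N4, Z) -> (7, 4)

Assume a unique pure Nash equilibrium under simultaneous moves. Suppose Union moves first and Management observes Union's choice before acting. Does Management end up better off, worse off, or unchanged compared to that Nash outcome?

unchanged

Solve by backward induction (Union leads).
- N1 → Management plays W (best of 7, 5, 4, 1); Union gets 8.
- N2 → Management plays X (best of 0, 9, 4, 4); Union gets 5.
- N3 → Management plays X (best of 0, 5, 1, 3); Union gets 9.
- N4 → Management plays Y (best of 2, 0, 6, 4); Union gets 0.
Maximizing over 8, 5, 9, 0, Union chooses N3. Subgame-perfect outcome: (N3, X) with payoffs (9, 5).
Now find the simultaneous Nash equilibrium.
Union's best replies: W→N3; X→N3; Y→N3; Z→N1.
Management's best replies: N1→W; N2→X; N3→X; N4→Y.
The unique mutual best reply is (N3, X), giving (9, 5).
Management earns 5 sequentially versus 5 at the Nash outcome: unchanged.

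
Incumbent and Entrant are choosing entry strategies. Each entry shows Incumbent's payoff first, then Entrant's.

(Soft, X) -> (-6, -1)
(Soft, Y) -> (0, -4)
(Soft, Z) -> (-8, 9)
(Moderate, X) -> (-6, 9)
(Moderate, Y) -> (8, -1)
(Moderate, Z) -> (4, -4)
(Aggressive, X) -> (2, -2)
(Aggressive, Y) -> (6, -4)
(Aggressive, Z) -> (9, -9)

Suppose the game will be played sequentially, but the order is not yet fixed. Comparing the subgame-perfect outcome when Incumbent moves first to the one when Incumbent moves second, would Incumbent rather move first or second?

If Incumbent leads: Entrant's best replies are Soft→Z, Moderate→X, Aggressive→X; Incumbent's induced payoffs -8, -6, 2; outcome (Aggressive, X), payoffs (2, -2).
If Entrant leads: Incumbent's best replies are X→Aggressive, Y→Moderate, Z→Aggressive; Entrant's induced payoffs -2, -1, -9; outcome (Moderate, Y), payoffs (8, -1).
Incumbent gets 2 moving first and 8 moving second, so Incumbent prefers to move second.

second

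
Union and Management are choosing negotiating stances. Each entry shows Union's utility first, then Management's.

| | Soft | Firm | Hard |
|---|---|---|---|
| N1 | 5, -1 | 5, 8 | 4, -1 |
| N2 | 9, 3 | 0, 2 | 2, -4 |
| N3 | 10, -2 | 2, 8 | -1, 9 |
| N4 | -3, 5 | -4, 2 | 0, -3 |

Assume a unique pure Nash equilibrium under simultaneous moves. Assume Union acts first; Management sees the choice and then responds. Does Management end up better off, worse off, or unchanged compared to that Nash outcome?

Solve by backward induction (Union leads).
- N1: BR = Firm, leader payoff 5.
- N2: BR = Soft, leader payoff 9.
- N3: BR = Hard, leader payoff -1.
- N4: BR = Soft, leader payoff -3.
Maximizing over 5, 9, -1, -3, Union chooses N2. Subgame-perfect outcome: (N2, Soft) with payoffs (9, 3).
For the simultaneous game, intersect best replies.
Union's best replies: Soft→N3; Firm→N1; Hard→N1.
Management's best replies: N1→Firm; N2→Soft; N3→Hard; N4→Soft.
Only (N1, Firm) has each player best-responding; Nash payoffs (5, 8).
Management earns 3 sequentially versus 8 at the Nash outcome: worse off.

worse off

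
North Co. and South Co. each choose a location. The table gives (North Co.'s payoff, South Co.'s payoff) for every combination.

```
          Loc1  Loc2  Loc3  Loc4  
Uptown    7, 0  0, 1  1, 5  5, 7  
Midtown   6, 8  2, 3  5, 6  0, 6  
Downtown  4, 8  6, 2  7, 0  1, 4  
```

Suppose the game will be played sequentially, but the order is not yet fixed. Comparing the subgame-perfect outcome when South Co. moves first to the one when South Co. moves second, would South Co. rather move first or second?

second

If North Co. leads: South Co.'s best replies are Uptown→Loc4, Midtown→Loc1, Downtown→Loc1; North Co.'s induced payoffs 5, 6, 4; outcome (Midtown, Loc1), payoffs (6, 8).
If South Co. leads: North Co.'s best replies are Loc1→Uptown, Loc2→Downtown, Loc3→Downtown, Loc4→Uptown; South Co.'s induced payoffs 0, 2, 0, 7; outcome (Uptown, Loc4), payoffs (5, 7).
South Co. gets 7 moving first and 8 moving second, so South Co. prefers to move second.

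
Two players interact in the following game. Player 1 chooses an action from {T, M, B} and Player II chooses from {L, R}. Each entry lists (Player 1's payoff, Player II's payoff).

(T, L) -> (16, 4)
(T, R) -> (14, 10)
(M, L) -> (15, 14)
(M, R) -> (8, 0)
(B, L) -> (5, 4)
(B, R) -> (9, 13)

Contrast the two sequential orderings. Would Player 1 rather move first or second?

If Player 1 leads: Player II's best replies are T→R, M→L, B→R; Player 1's induced payoffs 14, 15, 9; outcome (M, L), payoffs (15, 14).
If Player II leads: Player 1's best replies are L→T, R→T; Player II's induced payoffs 4, 10; outcome (T, R), payoffs (14, 10).
Player 1 gets 15 moving first and 14 moving second, so Player 1 prefers to move first.

first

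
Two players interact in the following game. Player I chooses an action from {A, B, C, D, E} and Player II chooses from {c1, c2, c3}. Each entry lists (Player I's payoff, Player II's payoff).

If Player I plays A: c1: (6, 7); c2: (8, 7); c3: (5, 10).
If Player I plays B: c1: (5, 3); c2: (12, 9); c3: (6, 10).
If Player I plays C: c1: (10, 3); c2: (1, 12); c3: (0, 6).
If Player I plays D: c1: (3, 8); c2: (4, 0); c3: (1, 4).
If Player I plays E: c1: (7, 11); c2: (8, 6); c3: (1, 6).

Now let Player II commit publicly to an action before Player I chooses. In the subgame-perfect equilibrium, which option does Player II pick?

Player I best-responds to each possible Player II move:
- c1: Player I compares 6, 5, 10, 3, 7 and picks C; Player II would get 3.
- c2: Player I compares 8, 12, 1, 4, 8 and picks B; Player II would get 9.
- c3: Player I compares 5, 6, 0, 1, 1 and picks B; Player II would get 10.
Among 3, 9, 10, the best is 10 at c3. Subgame-perfect outcome: (B, c3) with payoffs (6, 10).

c3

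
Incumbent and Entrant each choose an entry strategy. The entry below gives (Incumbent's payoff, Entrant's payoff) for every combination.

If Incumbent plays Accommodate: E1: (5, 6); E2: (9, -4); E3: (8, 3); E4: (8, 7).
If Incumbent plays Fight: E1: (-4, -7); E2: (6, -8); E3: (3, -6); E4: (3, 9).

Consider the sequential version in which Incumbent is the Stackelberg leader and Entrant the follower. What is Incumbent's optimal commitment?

Backward induction with Incumbent moving first.
- Accommodate: BR = E4, leader payoff 8.
- Fight: BR = E4, leader payoff 3.
Incumbent's induced payoffs are 8, 3, so Incumbent commits to Accommodate. Subgame-perfect outcome: (Accommodate, E4) with payoffs (8, 7).

Accommodate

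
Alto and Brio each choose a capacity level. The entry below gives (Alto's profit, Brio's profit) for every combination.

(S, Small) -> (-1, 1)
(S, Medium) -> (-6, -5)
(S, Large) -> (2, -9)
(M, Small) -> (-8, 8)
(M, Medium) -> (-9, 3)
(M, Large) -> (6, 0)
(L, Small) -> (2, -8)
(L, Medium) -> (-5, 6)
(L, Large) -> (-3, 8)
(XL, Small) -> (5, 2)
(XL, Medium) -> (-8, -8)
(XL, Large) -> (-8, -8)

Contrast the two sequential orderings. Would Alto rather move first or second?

first

If Alto leads: Brio's best replies are S→Small, M→Small, L→Large, XL→Small; Alto's induced payoffs -1, -8, -3, 5; outcome (XL, Small), payoffs (5, 2).
If Brio leads: Alto's best replies are Small→XL, Medium→L, Large→M; Brio's induced payoffs 2, 6, 0; outcome (L, Medium), payoffs (-5, 6).
Alto gets 5 moving first and -5 moving second, so Alto prefers to move first.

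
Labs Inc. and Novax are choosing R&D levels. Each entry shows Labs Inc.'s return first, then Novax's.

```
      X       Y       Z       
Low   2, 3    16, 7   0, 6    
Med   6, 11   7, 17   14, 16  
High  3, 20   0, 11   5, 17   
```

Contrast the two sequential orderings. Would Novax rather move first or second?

first

If Labs Inc. leads: Novax's best replies are Low→Y, Med→Y, High→X; Labs Inc.'s induced payoffs 16, 7, 3; outcome (Low, Y), payoffs (16, 7).
If Novax leads: Labs Inc.'s best replies are X→Med, Y→Low, Z→Med; Novax's induced payoffs 11, 7, 16; outcome (Med, Z), payoffs (14, 16).
Novax gets 16 moving first and 7 moving second, so Novax prefers to move first.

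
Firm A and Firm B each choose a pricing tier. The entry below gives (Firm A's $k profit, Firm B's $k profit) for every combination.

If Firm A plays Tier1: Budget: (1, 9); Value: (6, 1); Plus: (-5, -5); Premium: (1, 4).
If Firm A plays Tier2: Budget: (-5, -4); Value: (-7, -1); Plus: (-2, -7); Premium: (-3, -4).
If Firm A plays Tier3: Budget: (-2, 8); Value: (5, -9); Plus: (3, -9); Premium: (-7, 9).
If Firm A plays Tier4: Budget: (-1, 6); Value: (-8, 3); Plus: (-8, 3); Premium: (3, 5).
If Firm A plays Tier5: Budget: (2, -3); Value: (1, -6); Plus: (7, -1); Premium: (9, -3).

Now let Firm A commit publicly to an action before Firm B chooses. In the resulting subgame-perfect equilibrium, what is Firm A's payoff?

7

Backward induction with Firm A moving first.
- Tier1: BR = Budget, leader payoff 1.
- Tier2: BR = Value, leader payoff -7.
- Tier3: BR = Premium, leader payoff -7.
- Tier4: BR = Budget, leader payoff -1.
- Tier5: BR = Plus, leader payoff 7.
Maximizing over 1, -7, -7, -1, 7, Firm A chooses Tier5. Subgame-perfect outcome: (Tier5, Plus) with payoffs (7, -1).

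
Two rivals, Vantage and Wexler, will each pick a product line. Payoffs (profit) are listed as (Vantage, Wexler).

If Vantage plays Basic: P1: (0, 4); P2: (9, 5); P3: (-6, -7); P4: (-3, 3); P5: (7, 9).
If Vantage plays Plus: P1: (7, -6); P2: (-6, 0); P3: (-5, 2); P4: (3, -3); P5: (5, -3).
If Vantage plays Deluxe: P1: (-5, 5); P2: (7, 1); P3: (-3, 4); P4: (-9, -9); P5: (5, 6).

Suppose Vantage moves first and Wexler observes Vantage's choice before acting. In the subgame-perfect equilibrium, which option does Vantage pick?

Backward induction with Vantage moving first.
- Basic: BR = P5, leader payoff 7.
- Plus: BR = P3, leader payoff -5.
- Deluxe: BR = P5, leader payoff 5.
Maximizing over 7, -5, 5, Vantage chooses Basic. Subgame-perfect outcome: (Basic, P5) with payoffs (7, 9).

Basic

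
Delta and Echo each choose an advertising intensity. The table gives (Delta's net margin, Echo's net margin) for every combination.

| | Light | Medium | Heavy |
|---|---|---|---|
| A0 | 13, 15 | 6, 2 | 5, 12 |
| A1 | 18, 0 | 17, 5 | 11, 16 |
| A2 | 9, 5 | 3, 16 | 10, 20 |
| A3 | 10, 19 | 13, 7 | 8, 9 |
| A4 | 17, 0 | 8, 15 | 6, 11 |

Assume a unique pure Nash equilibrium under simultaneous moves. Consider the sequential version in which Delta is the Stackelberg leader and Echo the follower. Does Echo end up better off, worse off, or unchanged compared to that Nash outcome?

worse off

Work backward from Echo's decision.
- A0: BR = Light, leader payoff 13.
- A1: BR = Heavy, leader payoff 11.
- A2: BR = Heavy, leader payoff 10.
- A3: BR = Light, leader payoff 10.
- A4: BR = Medium, leader payoff 8.
Delta's induced payoffs are 13, 11, 10, 10, 8, so Delta commits to A0. Subgame-perfect outcome: (A0, Light) with payoffs (13, 15).
Now find the simultaneous Nash equilibrium.
Delta's best replies: Light→A1; Medium→A1; Heavy→A1.
Echo's best replies: A0→Light; A1→Heavy; A2→Heavy; A3→Light; A4→Medium.
Only (A1, Heavy) has each player best-responding; Nash payoffs (11, 16).
Echo earns 15 sequentially versus 16 at the Nash outcome: worse off.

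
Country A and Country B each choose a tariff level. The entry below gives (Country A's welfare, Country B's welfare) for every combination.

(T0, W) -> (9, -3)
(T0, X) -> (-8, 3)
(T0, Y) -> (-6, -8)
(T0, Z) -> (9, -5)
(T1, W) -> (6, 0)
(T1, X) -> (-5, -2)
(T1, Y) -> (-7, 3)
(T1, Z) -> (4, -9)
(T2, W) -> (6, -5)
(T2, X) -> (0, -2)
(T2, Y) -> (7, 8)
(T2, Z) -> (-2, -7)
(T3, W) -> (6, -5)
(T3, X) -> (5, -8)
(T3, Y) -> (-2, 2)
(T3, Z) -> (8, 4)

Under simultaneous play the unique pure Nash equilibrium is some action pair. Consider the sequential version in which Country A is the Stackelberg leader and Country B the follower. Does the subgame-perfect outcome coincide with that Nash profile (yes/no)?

Solve by backward induction (Country A leads).
- T0 → Country B plays X (best of -3, 3, -8, -5); Country A gets -8.
- T1 → Country B plays Y (best of 0, -2, 3, -9); Country A gets -7.
- T2 → Country B plays Y (best of -5, -2, 8, -7); Country A gets 7.
- T3 → Country B plays Z (best of -5, -8, 2, 4); Country A gets 8.
Among -8, -7, 7, 8, the best is 8 at T3. Subgame-perfect outcome: (T3, Z) with payoffs (8, 4).
Now find the simultaneous Nash equilibrium.
Country A's best replies: W→T0; X→T3; Y→T2; Z→T0.
Country B's best replies: T0→X; T1→Y; T2→Y; T3→Z.
The unique mutual best reply is (T2, Y), giving (7, 8).
Sequential outcome (T3, Z) differs from the Nash profile (T2, Y).

no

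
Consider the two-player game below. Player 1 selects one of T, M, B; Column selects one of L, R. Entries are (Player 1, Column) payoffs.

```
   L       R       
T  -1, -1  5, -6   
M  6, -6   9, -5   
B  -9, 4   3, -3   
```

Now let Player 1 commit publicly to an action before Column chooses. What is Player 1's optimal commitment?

M

Work backward from Column's decision.
- T: BR = L, leader payoff -1.
- M: BR = R, leader payoff 9.
- B: BR = L, leader payoff -9.
Among -1, 9, -9, the best is 9 at M. Subgame-perfect outcome: (M, R) with payoffs (9, -5).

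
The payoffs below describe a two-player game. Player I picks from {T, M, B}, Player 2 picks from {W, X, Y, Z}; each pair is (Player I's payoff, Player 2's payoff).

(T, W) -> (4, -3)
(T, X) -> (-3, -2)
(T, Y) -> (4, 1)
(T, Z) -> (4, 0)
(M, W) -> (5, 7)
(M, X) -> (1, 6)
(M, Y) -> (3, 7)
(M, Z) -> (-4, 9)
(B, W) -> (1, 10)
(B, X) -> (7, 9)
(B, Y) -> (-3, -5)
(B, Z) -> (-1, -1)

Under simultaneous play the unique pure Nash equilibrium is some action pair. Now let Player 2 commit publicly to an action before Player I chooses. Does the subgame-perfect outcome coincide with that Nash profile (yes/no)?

no

Backward induction with Player 2 moving first.
- W: Player I compares 4, 5, 1 and picks M; Player 2 would get 7.
- X: Player I compares -3, 1, 7 and picks B; Player 2 would get 9.
- Y: Player I compares 4, 3, -3 and picks T; Player 2 would get 1.
- Z: Player I compares 4, -4, -1 and picks T; Player 2 would get 0.
Among 7, 9, 1, 0, the best is 9 at X. Subgame-perfect outcome: (B, X) with payoffs (7, 9).
Under simultaneous play:
Player I's best replies: W→M; X→B; Y→T; Z→T.
Player 2's best replies: T→Y; M→Z; B→W.
The unique mutual best reply is (T, Y), giving (4, 1).
Sequential outcome (B, X) differs from the Nash profile (T, Y).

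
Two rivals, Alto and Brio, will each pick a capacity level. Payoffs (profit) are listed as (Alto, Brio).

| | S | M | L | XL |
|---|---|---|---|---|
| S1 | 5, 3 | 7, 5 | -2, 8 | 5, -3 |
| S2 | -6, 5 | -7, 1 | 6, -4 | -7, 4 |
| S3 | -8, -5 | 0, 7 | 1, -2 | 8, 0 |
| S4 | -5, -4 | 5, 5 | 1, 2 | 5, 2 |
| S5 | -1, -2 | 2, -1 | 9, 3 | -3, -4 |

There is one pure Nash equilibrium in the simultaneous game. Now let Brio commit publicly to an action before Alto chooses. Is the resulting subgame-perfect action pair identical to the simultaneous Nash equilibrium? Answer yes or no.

no

Alto best-responds to each possible Brio move:
- S → Alto plays S1 (best of 5, -6, -8, -5, -1); Brio gets 3.
- M → Alto plays S1 (best of 7, -7, 0, 5, 2); Brio gets 5.
- L → Alto plays S5 (best of -2, 6, 1, 1, 9); Brio gets 3.
- XL → Alto plays S3 (best of 5, -7, 8, 5, -3); Brio gets 0.
Maximizing over 3, 5, 3, 0, Brio chooses M. Subgame-perfect outcome: (S1, M) with payoffs (7, 5).
Under simultaneous play:
Alto's best replies: S→S1; M→S1; L→S5; XL→S3.
Brio's best replies: S1→L; S2→S; S3→M; S4→M; S5→L.
The unique mutual best reply is (S5, L), giving (9, 3).
Sequential outcome (S1, M) differs from the Nash profile (S5, L).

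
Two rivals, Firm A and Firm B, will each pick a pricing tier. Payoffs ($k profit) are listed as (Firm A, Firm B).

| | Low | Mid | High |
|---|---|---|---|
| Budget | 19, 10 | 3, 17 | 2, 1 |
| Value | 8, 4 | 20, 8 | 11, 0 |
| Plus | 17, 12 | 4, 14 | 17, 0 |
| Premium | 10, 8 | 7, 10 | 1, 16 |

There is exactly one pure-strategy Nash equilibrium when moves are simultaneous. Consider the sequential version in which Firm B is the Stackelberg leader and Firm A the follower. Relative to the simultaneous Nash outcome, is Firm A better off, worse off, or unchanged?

Backward induction with Firm B moving first.
- Low: Firm A compares 19, 8, 17, 10 and picks Budget; Firm B would get 10.
- Mid: Firm A compares 3, 20, 4, 7 and picks Value; Firm B would get 8.
- High: Firm A compares 2, 11, 17, 1 and picks Plus; Firm B would get 0.
Maximizing over 10, 8, 0, Firm B chooses Low. Subgame-perfect outcome: (Budget, Low) with payoffs (19, 10).
Now find the simultaneous Nash equilibrium.
Firm A's best replies: Low→Budget; Mid→Value; High→Plus.
Firm B's best replies: Budget→Mid; Value→Mid; Plus→Mid; Premium→High.
The unique mutual best reply is (Value, Mid), giving (20, 8).
Firm A earns 19 sequentially versus 20 at the Nash outcome: worse off.

worse off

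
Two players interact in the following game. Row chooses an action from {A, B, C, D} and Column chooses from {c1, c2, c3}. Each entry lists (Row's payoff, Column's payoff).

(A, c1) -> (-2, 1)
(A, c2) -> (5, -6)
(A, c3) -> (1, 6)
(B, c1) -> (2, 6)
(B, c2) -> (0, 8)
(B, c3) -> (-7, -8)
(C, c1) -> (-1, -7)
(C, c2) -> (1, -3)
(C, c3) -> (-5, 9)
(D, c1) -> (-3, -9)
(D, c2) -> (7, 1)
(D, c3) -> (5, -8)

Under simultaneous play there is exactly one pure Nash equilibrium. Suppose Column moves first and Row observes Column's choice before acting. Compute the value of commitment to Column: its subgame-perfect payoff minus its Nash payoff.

5

Work backward from Row's decision.
- c1 → Row plays B (best of -2, 2, -1, -3); Column gets 6.
- c2 → Row plays D (best of 5, 0, 1, 7); Column gets 1.
- c3 → Row plays D (best of 1, -7, -5, 5); Column gets -8.
Maximizing over 6, 1, -8, Column chooses c1. Subgame-perfect outcome: (B, c1) with payoffs (2, 6).
For the simultaneous game, intersect best replies.
Row's best replies: c1→B; c2→D; c3→D.
Column's best replies: A→c3; B→c2; C→c3; D→c2.
The unique mutual best reply is (D, c2), giving (7, 1).
Column's commitment gain: 6 − 1 = 5.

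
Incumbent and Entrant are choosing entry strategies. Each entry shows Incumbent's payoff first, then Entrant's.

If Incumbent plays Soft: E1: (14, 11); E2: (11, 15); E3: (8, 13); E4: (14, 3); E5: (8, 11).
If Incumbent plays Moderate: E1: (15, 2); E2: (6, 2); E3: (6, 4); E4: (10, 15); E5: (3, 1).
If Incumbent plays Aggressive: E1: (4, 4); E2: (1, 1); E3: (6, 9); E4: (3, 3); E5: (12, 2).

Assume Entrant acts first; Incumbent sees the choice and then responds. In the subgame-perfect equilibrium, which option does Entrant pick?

E2

Incumbent best-responds to each possible Entrant move:
- E1: Incumbent compares 14, 15, 4 and picks Moderate; Entrant would get 2.
- E2: Incumbent compares 11, 6, 1 and picks Soft; Entrant would get 15.
- E3: Incumbent compares 8, 6, 6 and picks Soft; Entrant would get 13.
- E4: Incumbent compares 14, 10, 3 and picks Soft; Entrant would get 3.
- E5: Incumbent compares 8, 3, 12 and picks Aggressive; Entrant would get 2.
Among 2, 15, 13, 3, 2, the best is 15 at E2. Subgame-perfect outcome: (Soft, E2) with payoffs (11, 15).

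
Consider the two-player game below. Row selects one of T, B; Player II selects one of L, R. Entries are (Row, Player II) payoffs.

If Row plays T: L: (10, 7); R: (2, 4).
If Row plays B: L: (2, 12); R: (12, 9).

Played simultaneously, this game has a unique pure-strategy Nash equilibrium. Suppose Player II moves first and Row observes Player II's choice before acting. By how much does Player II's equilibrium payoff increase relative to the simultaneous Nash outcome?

Work backward from Row's decision.
- L: BR = T, leader payoff 7.
- R: BR = B, leader payoff 9.
Player II's induced payoffs are 7, 9, so Player II commits to R. Subgame-perfect outcome: (B, R) with payoffs (12, 9).
For the simultaneous game, intersect best replies.
Row's best replies: L→T; R→B.
Player II's best replies: T→L; B→L.
Only (T, L) has each player best-responding; Nash payoffs (10, 7).
Player II's commitment gain: 9 − 7 = 2.

2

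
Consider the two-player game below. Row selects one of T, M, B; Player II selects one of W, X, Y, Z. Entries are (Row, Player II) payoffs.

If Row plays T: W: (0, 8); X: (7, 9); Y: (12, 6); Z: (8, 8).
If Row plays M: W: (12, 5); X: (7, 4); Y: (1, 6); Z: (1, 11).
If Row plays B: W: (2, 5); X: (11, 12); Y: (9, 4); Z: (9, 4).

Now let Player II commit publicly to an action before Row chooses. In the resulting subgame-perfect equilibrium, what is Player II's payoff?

12

Backward induction with Player II moving first.
- W: Row compares 0, 12, 2 and picks M; Player II would get 5.
- X: Row compares 7, 7, 11 and picks B; Player II would get 12.
- Y: Row compares 12, 1, 9 and picks T; Player II would get 6.
- Z: Row compares 8, 1, 9 and picks B; Player II would get 4.
Player II's induced payoffs are 5, 12, 6, 4, so Player II commits to X. Subgame-perfect outcome: (B, X) with payoffs (11, 12).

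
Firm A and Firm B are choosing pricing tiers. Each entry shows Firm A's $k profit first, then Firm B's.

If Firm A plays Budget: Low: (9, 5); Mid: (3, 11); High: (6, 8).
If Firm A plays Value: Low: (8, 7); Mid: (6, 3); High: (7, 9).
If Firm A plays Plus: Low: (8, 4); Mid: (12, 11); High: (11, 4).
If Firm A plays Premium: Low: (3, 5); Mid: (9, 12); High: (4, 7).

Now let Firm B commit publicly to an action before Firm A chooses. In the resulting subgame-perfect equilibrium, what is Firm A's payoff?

12

Firm A best-responds to each possible Firm B move:
- Low → Firm A plays Budget (best of 9, 8, 8, 3); Firm B gets 5.
- Mid → Firm A plays Plus (best of 3, 6, 12, 9); Firm B gets 11.
- High → Firm A plays Plus (best of 6, 7, 11, 4); Firm B gets 4.
Firm B's induced payoffs are 5, 11, 4, so Firm B commits to Mid. Subgame-perfect outcome: (Plus, Mid) with payoffs (12, 11).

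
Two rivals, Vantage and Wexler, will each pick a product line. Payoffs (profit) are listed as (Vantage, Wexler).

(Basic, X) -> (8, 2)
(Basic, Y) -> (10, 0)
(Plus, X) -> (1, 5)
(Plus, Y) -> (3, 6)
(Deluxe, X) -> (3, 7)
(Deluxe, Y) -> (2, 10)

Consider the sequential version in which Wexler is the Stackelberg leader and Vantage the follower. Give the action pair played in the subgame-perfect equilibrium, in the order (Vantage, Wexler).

Solve by backward induction (Wexler leads).
- X → Vantage plays Basic (best of 8, 1, 3); Wexler gets 2.
- Y → Vantage plays Basic (best of 10, 3, 2); Wexler gets 0.
Wexler's induced payoffs are 2, 0, so Wexler commits to X. Subgame-perfect outcome: (Basic, X) with payoffs (8, 2).

(Basic, X)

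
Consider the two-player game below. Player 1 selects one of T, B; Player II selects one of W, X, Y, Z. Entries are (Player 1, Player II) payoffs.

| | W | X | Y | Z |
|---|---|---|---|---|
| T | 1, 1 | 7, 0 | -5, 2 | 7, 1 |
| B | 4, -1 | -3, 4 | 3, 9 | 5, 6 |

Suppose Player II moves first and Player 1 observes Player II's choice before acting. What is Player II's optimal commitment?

Backward induction with Player II moving first.
- W → Player 1 plays B (best of 1, 4); Player II gets -1.
- X → Player 1 plays T (best of 7, -3); Player II gets 0.
- Y → Player 1 plays B (best of -5, 3); Player II gets 9.
- Z → Player 1 plays T (best of 7, 5); Player II gets 1.
Player II's induced payoffs are -1, 0, 9, 1, so Player II commits to Y. Subgame-perfect outcome: (B, Y) with payoffs (3, 9).

Y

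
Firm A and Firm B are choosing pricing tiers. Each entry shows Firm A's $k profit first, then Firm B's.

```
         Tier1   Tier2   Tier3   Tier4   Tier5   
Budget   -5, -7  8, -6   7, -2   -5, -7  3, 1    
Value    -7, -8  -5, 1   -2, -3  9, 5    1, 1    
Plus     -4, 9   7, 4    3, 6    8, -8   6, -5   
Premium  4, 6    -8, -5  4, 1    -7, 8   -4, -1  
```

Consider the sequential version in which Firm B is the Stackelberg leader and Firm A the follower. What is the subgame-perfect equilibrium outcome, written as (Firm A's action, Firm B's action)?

Firm A best-responds to each possible Firm B move:
- Tier1: BR = Premium, leader payoff 6.
- Tier2: BR = Budget, leader payoff -6.
- Tier3: BR = Budget, leader payoff -2.
- Tier4: BR = Value, leader payoff 5.
- Tier5: BR = Plus, leader payoff -5.
Among 6, -6, -2, 5, -5, the best is 6 at Tier1. Subgame-perfect outcome: (Premium, Tier1) with payoffs (4, 6).

(Premium, Tier1)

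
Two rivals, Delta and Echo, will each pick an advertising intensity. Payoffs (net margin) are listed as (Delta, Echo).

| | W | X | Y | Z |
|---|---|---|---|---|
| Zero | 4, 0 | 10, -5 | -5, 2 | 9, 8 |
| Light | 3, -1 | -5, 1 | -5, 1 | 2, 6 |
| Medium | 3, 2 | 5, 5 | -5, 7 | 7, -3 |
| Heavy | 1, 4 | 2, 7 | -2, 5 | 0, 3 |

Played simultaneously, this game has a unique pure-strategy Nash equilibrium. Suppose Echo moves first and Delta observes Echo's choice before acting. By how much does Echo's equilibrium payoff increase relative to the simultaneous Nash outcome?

Solve by backward induction (Echo leads).
- W → Delta plays Zero (best of 4, 3, 3, 1); Echo gets 0.
- X → Delta plays Zero (best of 10, -5, 5, 2); Echo gets -5.
- Y → Delta plays Heavy (best of -5, -5, -5, -2); Echo gets 5.
- Z → Delta plays Zero (best of 9, 2, 7, 0); Echo gets 8.
Echo's induced payoffs are 0, -5, 5, 8, so Echo commits to Z. Subgame-perfect outcome: (Zero, Z) with payoffs (9, 8).
Now find the simultaneous Nash equilibrium.
Delta's best replies: W→Zero; X→Zero; Y→Heavy; Z→Zero.
Echo's best replies: Zero→Z; Light→Z; Medium→Y; Heavy→X.
Only (Zero, Z) has each player best-responding; Nash payoffs (9, 8).
Echo's commitment gain: 8 − 8 = 0.

0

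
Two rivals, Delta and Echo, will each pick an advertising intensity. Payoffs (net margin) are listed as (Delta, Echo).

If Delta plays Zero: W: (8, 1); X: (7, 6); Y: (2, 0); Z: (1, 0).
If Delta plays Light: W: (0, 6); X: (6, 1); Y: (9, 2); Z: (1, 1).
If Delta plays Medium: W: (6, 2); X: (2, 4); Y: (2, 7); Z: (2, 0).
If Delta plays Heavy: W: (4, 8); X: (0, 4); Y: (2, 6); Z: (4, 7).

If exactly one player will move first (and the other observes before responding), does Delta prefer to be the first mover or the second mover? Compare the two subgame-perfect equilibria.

If Delta leads: Echo's best replies are Zero→X, Light→W, Medium→Y, Heavy→W; Delta's induced payoffs 7, 0, 2, 4; outcome (Zero, X), payoffs (7, 6).
If Echo leads: Delta's best replies are W→Zero, X→Zero, Y→Light, Z→Heavy; Echo's induced payoffs 1, 6, 2, 7; outcome (Heavy, Z), payoffs (4, 7).
Delta gets 7 moving first and 4 moving second, so Delta prefers to move first.

first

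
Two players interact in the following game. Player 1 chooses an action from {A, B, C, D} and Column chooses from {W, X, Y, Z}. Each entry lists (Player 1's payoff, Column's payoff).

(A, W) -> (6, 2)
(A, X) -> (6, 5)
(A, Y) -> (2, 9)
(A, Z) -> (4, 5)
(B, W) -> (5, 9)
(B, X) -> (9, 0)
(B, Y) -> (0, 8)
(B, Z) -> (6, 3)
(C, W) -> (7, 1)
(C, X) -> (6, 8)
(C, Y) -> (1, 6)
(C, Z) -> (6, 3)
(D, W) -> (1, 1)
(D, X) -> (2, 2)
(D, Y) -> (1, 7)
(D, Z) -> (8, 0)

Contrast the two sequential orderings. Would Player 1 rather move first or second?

first

If Player 1 leads: Column's best replies are A→Y, B→W, C→X, D→Y; Player 1's induced payoffs 2, 5, 6, 1; outcome (C, X), payoffs (6, 8).
If Column leads: Player 1's best replies are W→C, X→B, Y→A, Z→D; Column's induced payoffs 1, 0, 9, 0; outcome (A, Y), payoffs (2, 9).
Player 1 gets 6 moving first and 2 moving second, so Player 1 prefers to move first.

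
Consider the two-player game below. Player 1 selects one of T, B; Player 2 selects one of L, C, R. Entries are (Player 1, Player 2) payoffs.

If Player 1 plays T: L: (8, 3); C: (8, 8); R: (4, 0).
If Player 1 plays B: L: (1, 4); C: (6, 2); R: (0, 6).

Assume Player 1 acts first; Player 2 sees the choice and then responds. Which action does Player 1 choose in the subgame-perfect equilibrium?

T

Player 2 best-responds to each possible Player 1 move:
- T → Player 2 plays C (best of 3, 8, 0); Player 1 gets 8.
- B → Player 2 plays R (best of 4, 2, 6); Player 1 gets 0.
Player 1's induced payoffs are 8, 0, so Player 1 commits to T. Subgame-perfect outcome: (T, C) with payoffs (8, 8).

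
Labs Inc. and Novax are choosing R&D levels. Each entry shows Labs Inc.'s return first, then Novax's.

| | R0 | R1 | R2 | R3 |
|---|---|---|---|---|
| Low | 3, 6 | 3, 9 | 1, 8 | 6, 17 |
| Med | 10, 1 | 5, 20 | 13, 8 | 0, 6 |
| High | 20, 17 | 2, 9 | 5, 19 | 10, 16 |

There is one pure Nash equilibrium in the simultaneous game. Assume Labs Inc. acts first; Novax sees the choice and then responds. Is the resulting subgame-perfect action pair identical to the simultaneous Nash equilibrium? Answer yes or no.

Solve by backward induction (Labs Inc. leads).
- Low: BR = R3, leader payoff 6.
- Med: BR = R1, leader payoff 5.
- High: BR = R2, leader payoff 5.
Maximizing over 6, 5, 5, Labs Inc. chooses Low. Subgame-perfect outcome: (Low, R3) with payoffs (6, 17).
For the simultaneous game, intersect best replies.
Labs Inc.'s best replies: R0→High; R1→Med; R2→Med; R3→High.
Novax's best replies: Low→R3; Med→R1; High→R2.
Only (Med, R1) has each player best-responding; Nash payoffs (5, 20).
Sequential outcome (Low, R3) differs from the Nash profile (Med, R1).

no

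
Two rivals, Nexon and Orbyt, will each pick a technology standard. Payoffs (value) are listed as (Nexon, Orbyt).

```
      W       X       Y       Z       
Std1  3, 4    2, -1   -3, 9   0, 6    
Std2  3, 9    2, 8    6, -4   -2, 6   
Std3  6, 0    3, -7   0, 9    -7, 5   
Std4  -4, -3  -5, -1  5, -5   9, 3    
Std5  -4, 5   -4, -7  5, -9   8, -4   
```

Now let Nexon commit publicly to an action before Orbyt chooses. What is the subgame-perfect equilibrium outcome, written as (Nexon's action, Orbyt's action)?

(Std4, Z)

Work backward from Orbyt's decision.
- Std1: BR = Y, leader payoff -3.
- Std2: BR = W, leader payoff 3.
- Std3: BR = Y, leader payoff 0.
- Std4: BR = Z, leader payoff 9.
- Std5: BR = W, leader payoff -4.
Nexon's induced payoffs are -3, 3, 0, 9, -4, so Nexon commits to Std4. Subgame-perfect outcome: (Std4, Z) with payoffs (9, 3).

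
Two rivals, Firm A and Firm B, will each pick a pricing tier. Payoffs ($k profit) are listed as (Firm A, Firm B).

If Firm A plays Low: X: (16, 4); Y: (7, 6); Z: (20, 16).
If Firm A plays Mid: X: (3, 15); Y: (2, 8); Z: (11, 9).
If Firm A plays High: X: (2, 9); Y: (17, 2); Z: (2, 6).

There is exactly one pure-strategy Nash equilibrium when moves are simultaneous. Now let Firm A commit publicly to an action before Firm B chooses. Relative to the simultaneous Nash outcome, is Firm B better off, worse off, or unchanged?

unchanged

Work backward from Firm B's decision.
- Low: Firm B compares 4, 6, 16 and picks Z; Firm A would get 20.
- Mid: Firm B compares 15, 8, 9 and picks X; Firm A would get 3.
- High: Firm B compares 9, 2, 6 and picks X; Firm A would get 2.
Firm A's induced payoffs are 20, 3, 2, so Firm A commits to Low. Subgame-perfect outcome: (Low, Z) with payoffs (20, 16).
For the simultaneous game, intersect best replies.
Firm A's best replies: X→Low; Y→High; Z→Low.
Firm B's best replies: Low→Z; Mid→X; High→X.
Only (Low, Z) has each player best-responding; Nash payoffs (20, 16).
Firm B earns 16 sequentially versus 16 at the Nash outcome: unchanged.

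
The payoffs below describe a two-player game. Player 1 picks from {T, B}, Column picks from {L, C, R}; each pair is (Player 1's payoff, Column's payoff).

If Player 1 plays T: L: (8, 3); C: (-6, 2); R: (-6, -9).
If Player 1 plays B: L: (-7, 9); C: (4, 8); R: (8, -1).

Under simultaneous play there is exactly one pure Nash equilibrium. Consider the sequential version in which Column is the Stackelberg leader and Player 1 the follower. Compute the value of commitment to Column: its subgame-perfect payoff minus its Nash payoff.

Work backward from Player 1's decision.
- L: BR = T, leader payoff 3.
- C: BR = B, leader payoff 8.
- R: BR = B, leader payoff -1.
Maximizing over 3, 8, -1, Column chooses C. Subgame-perfect outcome: (B, C) with payoffs (4, 8).
Now find the simultaneous Nash equilibrium.
Player 1's best replies: L→T; C→B; R→B.
Column's best replies: T→L; B→L.
The unique mutual best reply is (T, L), giving (8, 3).
Column's commitment gain: 8 − 3 = 5.

5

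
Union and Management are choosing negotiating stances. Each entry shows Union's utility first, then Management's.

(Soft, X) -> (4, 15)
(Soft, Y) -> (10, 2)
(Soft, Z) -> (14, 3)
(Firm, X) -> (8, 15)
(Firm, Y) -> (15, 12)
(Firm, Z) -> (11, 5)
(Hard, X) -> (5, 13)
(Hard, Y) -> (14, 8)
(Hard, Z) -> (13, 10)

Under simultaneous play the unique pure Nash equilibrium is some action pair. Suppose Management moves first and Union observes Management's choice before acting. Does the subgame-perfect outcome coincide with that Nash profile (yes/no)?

Solve by backward induction (Management leads).
- X: Union compares 4, 8, 5 and picks Firm; Management would get 15.
- Y: Union compares 10, 15, 14 and picks Firm; Management would get 12.
- Z: Union compares 14, 11, 13 and picks Soft; Management would get 3.
Management's induced payoffs are 15, 12, 3, so Management commits to X. Subgame-perfect outcome: (Firm, X) with payoffs (8, 15).
Now find the simultaneous Nash equilibrium.
Union's best replies: X→Firm; Y→Firm; Z→Soft.
Management's best replies: Soft→X; Firm→X; Hard→X.
The unique mutual best reply is (Firm, X), giving (8, 15).
Sequential outcome (Firm, X) coincides with the Nash profile (Firm, X).

yes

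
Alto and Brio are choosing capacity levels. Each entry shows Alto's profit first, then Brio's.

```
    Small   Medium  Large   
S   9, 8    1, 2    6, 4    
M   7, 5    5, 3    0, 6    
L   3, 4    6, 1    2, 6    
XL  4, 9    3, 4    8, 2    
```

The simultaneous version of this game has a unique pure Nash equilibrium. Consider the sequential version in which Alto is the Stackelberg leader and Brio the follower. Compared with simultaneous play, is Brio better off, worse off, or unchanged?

unchanged

Brio best-responds to each possible Alto move:
- S: Brio compares 8, 2, 4 and picks Small; Alto would get 9.
- M: Brio compares 5, 3, 6 and picks Large; Alto would get 0.
- L: Brio compares 4, 1, 6 and picks Large; Alto would get 2.
- XL: Brio compares 9, 4, 2 and picks Small; Alto would get 4.
Maximizing over 9, 0, 2, 4, Alto chooses S. Subgame-perfect outcome: (S, Small) with payoffs (9, 8).
Now find the simultaneous Nash equilibrium.
Alto's best replies: Small→S; Medium→L; Large→XL.
Brio's best replies: S→Small; M→Large; L→Large; XL→Small.
The unique mutual best reply is (S, Small), giving (9, 8).
Brio earns 8 sequentially versus 8 at the Nash outcome: unchanged.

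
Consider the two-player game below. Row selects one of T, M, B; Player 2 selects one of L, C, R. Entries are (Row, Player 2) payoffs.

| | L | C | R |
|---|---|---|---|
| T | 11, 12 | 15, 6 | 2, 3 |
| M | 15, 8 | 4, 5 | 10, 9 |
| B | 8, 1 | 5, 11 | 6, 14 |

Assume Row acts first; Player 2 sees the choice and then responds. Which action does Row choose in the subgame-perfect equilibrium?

T

Work backward from Player 2's decision.
- T: Player 2 compares 12, 6, 3 and picks L; Row would get 11.
- M: Player 2 compares 8, 5, 9 and picks R; Row would get 10.
- B: Player 2 compares 1, 11, 14 and picks R; Row would get 6.
Among 11, 10, 6, the best is 11 at T. Subgame-perfect outcome: (T, L) with payoffs (11, 12).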